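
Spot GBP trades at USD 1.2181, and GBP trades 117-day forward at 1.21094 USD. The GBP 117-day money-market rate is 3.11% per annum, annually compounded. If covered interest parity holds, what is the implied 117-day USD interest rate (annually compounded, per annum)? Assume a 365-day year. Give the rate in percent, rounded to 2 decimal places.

T = 117/365 years.
CIP gives F = S · g_USD/g_GBP, so g_USD/g_GBP = 1.21094/1.2181 = 0.9941220.
GBP growth factor: (1 + 0.0311)^(117/365) = 1.0098655.
So the USD growth factor = 1.0039295.
r = 1.0039295^(365/117) − 1 = 0.012310 → 1.23%.

1.23%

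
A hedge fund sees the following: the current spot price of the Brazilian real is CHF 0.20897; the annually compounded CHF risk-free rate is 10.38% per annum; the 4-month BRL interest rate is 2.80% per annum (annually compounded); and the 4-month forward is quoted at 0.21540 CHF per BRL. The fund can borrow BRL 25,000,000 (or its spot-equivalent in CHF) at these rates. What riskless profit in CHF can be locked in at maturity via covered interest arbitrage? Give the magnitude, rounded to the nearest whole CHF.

T = 4/12 years.
Route A — deposit BRL, sell forward: 25,000,000 × 1.009247552 × 0.21540 = CHF 5,434,798.07.
Route B — convert at spot, deposit CHF: 25,000,000 × 0.20897 × 1.033467435 = CHF 5,399,092.25.
The quoted forward overvalues BRL, so borrow CHF, buy BRL at spot, deposit the BRL at 2.80%, and sell the proceeds forward at 0.21540.
The gap between the two covered legs is CHF 35,706.

CHF 35,706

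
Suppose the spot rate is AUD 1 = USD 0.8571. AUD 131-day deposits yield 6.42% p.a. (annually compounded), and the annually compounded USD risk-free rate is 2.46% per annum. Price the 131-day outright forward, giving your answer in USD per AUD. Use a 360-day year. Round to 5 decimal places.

T = 131/360 years.
Growth of 1 USD over T: (1 + 0.0246)^(131/360) = 1.0088826.
AUD growth factor: (1 + 0.0642)^(131/360) = 1.0229007.
CIP: F = S · (grow USD)/(grow AUD) = 0.8571 × 1.0088826/1.0229007 = 0.8453541 USD per AUD.

0.84535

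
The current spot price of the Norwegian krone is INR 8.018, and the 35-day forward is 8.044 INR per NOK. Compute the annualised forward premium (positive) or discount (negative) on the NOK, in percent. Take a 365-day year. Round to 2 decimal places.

+3.38%

T = 35/365 years.
Period premium: (8.044 − 8.018)/8.018 = 0.0032427.
Per annum: 0.0032427 / (35/365) = 0.033817 = 3.38%.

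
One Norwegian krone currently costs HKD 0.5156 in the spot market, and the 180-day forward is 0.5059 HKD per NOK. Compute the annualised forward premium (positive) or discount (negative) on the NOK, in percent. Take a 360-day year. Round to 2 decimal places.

-3.76%

T = 180/360 years.
NOK trades forward at -1.88130% vs spot over the period.
×(1/T) gives -3.76% p.a.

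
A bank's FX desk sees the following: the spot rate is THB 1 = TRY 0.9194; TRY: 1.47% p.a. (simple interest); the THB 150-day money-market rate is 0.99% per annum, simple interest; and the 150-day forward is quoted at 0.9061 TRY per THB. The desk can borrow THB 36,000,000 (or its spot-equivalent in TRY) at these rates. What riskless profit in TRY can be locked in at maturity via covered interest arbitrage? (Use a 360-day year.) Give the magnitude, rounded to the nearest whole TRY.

TRY 546,972

T = 150/360 years.
Route A — deposit THB, sell forward: 36,000,000 × 1.004125 × 0.9061 = TRY 32,754,155.85.
Route B — convert at spot, deposit TRY: 36,000,000 × 0.9194 × 1.006125 = TRY 33,301,127.70.
The quoted forward undervalues THB, so borrow THB, convert to TRY at spot, deposit the TRY at 1.47%, and buy THB forward at 0.9061 to cover the loan.
Profit = 33,301,127.70 − 32,754,155.85 = TRY 546,972.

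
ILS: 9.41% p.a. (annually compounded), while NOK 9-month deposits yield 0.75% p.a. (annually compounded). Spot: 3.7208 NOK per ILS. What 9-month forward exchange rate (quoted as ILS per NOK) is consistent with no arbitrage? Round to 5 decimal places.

T = 9/12 years.
Growth of 1 NOK over T: (1 + 0.0075)^(9/12) = 1.0056197.
ILS accumulates by (1 + 0.0941)^(9/12) = 1.0697758.
So F = 3.7208 × 1.0056197 / 1.0697758 = 3.497658 (NOK/ILS).
Quoted the other way: 1/3.497658 = 0.28591 ILS per NOK.

0.28591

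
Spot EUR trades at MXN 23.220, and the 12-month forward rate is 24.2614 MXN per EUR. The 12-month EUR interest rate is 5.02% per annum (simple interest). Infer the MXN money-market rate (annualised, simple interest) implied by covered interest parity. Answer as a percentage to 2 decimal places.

9.73%

T = 1 year.
F/S = 24.2614/23.22 = 1.0448493 = (growth of MXN) / (growth of EUR).
The EUR side grows by 1 + 0.0502×1 = 1.050200.
So the MXN growth factor = 1.0973007.
r = (1.0973007 − 1)/1 = 0.097301 → 9.73%.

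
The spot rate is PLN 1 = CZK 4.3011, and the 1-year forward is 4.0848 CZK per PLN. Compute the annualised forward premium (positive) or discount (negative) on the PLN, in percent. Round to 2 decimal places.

T = 1 year.
(F − S)/S = (4.0848 − 4.3011)/4.3011 = -0.0502895.
×(1/T) gives -5.03% p.a.

-5.03%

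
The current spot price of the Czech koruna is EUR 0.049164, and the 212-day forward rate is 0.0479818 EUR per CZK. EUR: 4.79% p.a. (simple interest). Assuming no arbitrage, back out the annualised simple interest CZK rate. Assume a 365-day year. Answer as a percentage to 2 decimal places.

9.15%

T = 212/365 years.
By CIP, F/S equals the EUR-to-CZK growth ratio: 0.0479818/0.049164 = 0.9759540.
EUR growth factor: 1 + 0.0479×212/365 = 1.0278214.
So the CZK growth factor = 1.0531453.
(1.0531453 − 1)/T = 0.091500, i.e. 9.15%.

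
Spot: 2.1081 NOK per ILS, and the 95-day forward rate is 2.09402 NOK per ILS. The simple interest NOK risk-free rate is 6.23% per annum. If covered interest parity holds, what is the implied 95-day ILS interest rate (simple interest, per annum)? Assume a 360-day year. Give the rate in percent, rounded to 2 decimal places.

8.82%

T = 95/360 years.
F/S = 2.09402/2.1081 = 0.9933210 = (growth of NOK) / (growth of ILS).
NOK growth factor: 1 + 0.0623×95/360 = 1.0164403.
That pins the ILS growth at 1.0232748.
(1.0232748 − 1)/T = 0.088199, i.e. 8.82%.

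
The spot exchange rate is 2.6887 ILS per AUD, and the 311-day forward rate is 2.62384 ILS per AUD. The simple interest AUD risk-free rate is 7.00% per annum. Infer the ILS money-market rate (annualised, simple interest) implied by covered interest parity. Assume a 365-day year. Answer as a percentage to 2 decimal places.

4.00%

T = 311/365 years.
CIP gives F = S · g_ILS/g_AUD, so g_ILS/g_AUD = 2.62384/2.6887 = 0.9758768.
AUD growth factor: 1 + 0.0700×311/365 = 1.0596438.
Hence g_ILS = 1.0340818.
r = (1.0340818 − 1)/(311/365) = 0.040000 → 4.00%.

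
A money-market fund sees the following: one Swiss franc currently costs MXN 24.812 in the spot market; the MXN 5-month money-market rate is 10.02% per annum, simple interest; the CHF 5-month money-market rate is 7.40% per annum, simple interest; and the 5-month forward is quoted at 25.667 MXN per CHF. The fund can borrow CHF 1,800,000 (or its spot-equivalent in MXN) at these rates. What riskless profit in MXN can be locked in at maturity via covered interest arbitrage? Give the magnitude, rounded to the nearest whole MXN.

MXN 1,098,897

T = 5/12 years.
Invest the CHF and cover forward: 1,800,000 × 1.0308333333 × 25.667 = MXN 47,625,118.50.
Convert at spot and invest in MXN: 1,800,000 × 24.812 × 1.041750 = MXN 46,526,221.80.
The quoted forward overvalues CHF, so borrow MXN, buy CHF at spot, deposit the CHF at 7.40%, and sell the proceeds forward at 25.667.
The gap between the two covered legs is MXN 1,098,897.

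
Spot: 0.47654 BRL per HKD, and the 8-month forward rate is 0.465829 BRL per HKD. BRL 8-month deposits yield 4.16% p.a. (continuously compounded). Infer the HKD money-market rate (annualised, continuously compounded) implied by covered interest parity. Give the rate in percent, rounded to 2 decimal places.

T = 8/12 years.
CIP gives F = S · g_BRL/g_HKD, so g_BRL/g_HKD = 0.465829/0.47654 = 0.9775234.
The BRL side grows by e^(0.0416×8/12) = 1.0281215.
That pins the HKD growth at 1.0517615.
r = ln(1.0517615)/(8/12) = 0.075700 → 7.57%.

7.57%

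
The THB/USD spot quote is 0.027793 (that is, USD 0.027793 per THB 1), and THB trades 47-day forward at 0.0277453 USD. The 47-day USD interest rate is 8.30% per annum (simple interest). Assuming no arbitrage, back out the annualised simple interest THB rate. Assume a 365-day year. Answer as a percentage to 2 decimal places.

9.65%

T = 47/365 years.
F/S = 0.0277453/0.027793 = 0.9982837 = (growth of USD) / (growth of THB).
The USD side grows by 1 + 0.0830×47/365 = 1.0106877.
Hence g_THB = 1.0124253.
r = (1.0124253 − 1)/(47/365) = 0.096494 → 9.65%.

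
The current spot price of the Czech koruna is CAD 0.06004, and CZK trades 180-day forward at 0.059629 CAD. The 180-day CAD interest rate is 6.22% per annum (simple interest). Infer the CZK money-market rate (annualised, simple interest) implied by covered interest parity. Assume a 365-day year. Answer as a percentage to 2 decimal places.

T = 180/365 years.
By CIP, F/S equals the CAD-to-CZK growth ratio: 0.059629/0.06004 = 0.9931546.
The CAD side grows by 1 + 0.0622×180/365 = 1.030674.
That pins the CZK growth at 1.037778.
r = (1.037778 − 1)/(180/365) = 0.076605 → 7.66%.

7.66%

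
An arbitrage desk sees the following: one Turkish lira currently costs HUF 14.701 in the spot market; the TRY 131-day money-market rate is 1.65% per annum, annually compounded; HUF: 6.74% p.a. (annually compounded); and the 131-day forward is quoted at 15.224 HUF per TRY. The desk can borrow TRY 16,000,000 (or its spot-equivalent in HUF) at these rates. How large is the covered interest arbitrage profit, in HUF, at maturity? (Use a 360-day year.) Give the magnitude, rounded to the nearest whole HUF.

T = 131/360 years.
Keep in TRY, deliver into the forward: 16,000,000·1.00597293779·15.224 = HUF 245,038,912.08.
Swap to HUF now, deposit: 16,000,000·14.701·1.02401885384 = HUF 240,865,618.72.
The quoted forward overvalues TRY, so borrow HUF, buy TRY at spot, deposit the TRY at 1.65%, and sell the proceeds forward at 15.224.
The gap between the two covered legs is HUF 4,173,293.

HUF 4,173,293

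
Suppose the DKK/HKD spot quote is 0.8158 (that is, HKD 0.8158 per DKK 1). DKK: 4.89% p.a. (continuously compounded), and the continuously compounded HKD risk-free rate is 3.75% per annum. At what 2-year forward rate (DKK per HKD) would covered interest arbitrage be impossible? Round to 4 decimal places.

T = 2 years.
Growth of 1 HKD over T: e^(0.0375×2) = 1.0778842.
Growth of 1 DKK over T: e^(0.0489×2) = 1.1027422.
Forward (HKD per DKK) = 0.8158 × 1.0778842 / 1.1027422 = 0.7974102.
Quoted the other way: 1/0.7974102 = 1.2541 DKK per HKD.

1.2541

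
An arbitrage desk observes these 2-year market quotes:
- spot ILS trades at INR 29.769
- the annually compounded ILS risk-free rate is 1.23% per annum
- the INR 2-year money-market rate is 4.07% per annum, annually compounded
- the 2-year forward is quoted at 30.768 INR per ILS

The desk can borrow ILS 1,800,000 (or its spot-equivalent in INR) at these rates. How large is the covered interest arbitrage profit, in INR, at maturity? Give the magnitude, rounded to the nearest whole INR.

T = 2 years.
Invest the ILS and cover forward: 1,800,000 × 1.02475129 × 30.768 = INR 56,753,185.84.
Convert at spot and invest in INR: 1,800,000 × 29.769 × 1.08305649 = INR 58,034,715.57.
The quoted forward undervalues ILS, so borrow ILS, convert to INR at spot, deposit the INR at 4.07%, and buy ILS forward at 30.768 to cover the loan.
Profit = 58,034,715.57 − 56,753,185.84 = INR 1,281,530.

INR 1,281,530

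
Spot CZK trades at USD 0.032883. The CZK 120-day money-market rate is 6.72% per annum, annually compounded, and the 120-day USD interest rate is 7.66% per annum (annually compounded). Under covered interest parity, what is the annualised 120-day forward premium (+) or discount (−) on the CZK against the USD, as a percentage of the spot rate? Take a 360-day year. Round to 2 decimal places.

T = 120/360 years.
CIP forward (USD per CZK) = 0.032883 × 1.0249078/1.0219162 = 0.032979263.
Annualised premium = (F − S)/S × (1/T) = (0.032979263 − 0.032883)/0.032883 ÷ (120/360) = 0.88%.

+0.88%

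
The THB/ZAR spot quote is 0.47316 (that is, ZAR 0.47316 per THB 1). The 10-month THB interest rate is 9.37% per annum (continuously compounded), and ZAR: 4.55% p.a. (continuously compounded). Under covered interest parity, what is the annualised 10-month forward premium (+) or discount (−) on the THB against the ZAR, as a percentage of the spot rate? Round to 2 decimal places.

T = 10/12 years.
No-arbitrage forward: 0.47316 × 1.0386447 / 1.0812128 = 0.45453136 ZAR/THB.
Annualised premium = (F − S)/S × (1/T) = (0.45453136 − 0.47316)/0.47316 ÷ (10/12) = -4.72%.

-4.72%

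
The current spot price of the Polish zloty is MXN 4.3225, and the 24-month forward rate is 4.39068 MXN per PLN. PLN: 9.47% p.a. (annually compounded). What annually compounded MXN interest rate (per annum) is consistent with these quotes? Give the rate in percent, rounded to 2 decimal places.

10.33%

T = 2 years.
CIP gives F = S · g_MXN/g_PLN, so g_MXN/g_PLN = 4.39068/4.3225 = 1.0157733.
The PLN side grows by (1 + 0.0947)^2 = 1.1983681.
So the MXN growth factor = 1.2172703.
Annualise: 1.2172703^(1/2) − 1 = 0.103300 = 10.33%.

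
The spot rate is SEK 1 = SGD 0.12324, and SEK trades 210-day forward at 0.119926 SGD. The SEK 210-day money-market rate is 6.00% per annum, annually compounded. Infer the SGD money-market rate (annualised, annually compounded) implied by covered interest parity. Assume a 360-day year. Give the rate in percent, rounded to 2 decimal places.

T = 210/360 years.
F/S = 0.119926/0.12324 = 0.9731094 = (growth of SGD) / (growth of SEK).
SEK growth factor: (1 + 0.0600)^(210/360) = 1.0345745.
That pins the SGD growth at 1.0067542.
r = 1.0067542^(360/210) − 1 = 0.011607 → 1.16%.

1.16%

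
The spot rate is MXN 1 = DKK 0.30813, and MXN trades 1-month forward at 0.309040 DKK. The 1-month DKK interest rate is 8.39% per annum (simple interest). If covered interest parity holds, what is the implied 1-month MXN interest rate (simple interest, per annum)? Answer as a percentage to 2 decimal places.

T = 1/12 years.
F/S = 0.30904/0.30813 = 1.0029533 = (growth of DKK) / (growth of MXN).
The DKK side grows by 1 + 0.0839×1/12 = 1.0069917.
That pins the MXN growth at 1.0040265.
(1.0040265 − 1)/T = 0.048318, i.e. 4.83%.

4.83%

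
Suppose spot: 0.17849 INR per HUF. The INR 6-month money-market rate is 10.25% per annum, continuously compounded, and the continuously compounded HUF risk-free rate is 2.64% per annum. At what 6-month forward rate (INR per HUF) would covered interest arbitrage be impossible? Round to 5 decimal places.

0.18541

T = 6/12 years.
Growth of 1 INR over T: e^(0.1025×6/12) = 1.052586.
HUF growth factor: e^(0.0264×6/12) = 1.0132875.
CIP: F = S · (grow INR)/(grow HUF) = 0.17849 × 1.052586/1.0132875 = 0.1854124 INR per HUF.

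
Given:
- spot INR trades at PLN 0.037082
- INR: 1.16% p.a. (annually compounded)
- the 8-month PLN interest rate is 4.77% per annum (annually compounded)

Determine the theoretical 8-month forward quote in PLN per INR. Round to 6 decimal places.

0.037959

T = 8/12 years.
PLN growth factor: (1 + 0.0477)^(8/12) = 1.0315524.
INR accumulates by (1 + 0.0116)^(8/12) = 1.0077185.
Forward (PLN per INR) = 0.037082 × 1.0315524 / 1.0077185 = 0.03795904.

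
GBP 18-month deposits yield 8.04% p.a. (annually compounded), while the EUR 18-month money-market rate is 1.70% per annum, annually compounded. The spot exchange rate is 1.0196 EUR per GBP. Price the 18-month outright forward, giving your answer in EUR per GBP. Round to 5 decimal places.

0.93118

T = 18/12 years.
Growth of 1 EUR over T: (1 + 0.0170)^(18/12) = 1.0256081.
GBP growth factor: (1 + 0.0804)^(18/12) = 1.1229925.
Forward (EUR per GBP) = 1.0196 × 1.0256081 / 1.1229925 = 0.9311817.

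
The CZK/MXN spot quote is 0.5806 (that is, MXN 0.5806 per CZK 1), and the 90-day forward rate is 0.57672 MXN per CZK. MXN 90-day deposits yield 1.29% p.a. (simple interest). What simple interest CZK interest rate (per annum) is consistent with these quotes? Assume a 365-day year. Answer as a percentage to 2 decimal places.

4.03%

T = 90/365 years.
By CIP, F/S equals the MXN-to-CZK growth ratio: 0.57672/0.5806 = 0.9933173.
The MXN side grows by 1 + 0.0129×90/365 = 1.0031808.
Hence g_CZK = 1.0099299.
r = (1.0099299 − 1)/(90/365) = 0.040271 → 4.03%.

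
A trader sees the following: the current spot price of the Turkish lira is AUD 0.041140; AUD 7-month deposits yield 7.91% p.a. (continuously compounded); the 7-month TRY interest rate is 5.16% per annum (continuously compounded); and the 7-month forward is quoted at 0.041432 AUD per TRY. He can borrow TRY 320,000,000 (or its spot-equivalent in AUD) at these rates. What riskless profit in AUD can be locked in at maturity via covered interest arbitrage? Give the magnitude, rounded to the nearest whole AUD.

AUD 123,098

T = 7/12 years.
Invest the TRY and cover forward: 320,000,000 × 1.0305575846 × 0.041432 = AUD 13,663,379.79.
Convert at spot and invest in AUD: 320,000,000 × 0.041140 × 1.047222757 = AUD 13,786,478.15.
The quoted forward undervalues TRY, so borrow TRY, convert to AUD at spot, deposit the AUD at 7.91%, and buy TRY forward at 0.041432 to cover the loan.
Arbitrage profit = |13,663,379.79 − 13,786,478.15| = AUD 123,098.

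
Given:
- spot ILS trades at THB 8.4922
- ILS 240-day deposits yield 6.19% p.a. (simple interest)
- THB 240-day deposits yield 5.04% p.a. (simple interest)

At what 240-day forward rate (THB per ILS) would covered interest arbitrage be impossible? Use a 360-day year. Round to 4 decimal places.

8.4297

T = 240/360 years.
Growth of 1 THB over T: 1 + 0.0504×240/360 = 1.033600.
Growth of 1 ILS over T: 1 + 0.0619×240/360 = 1.0412667.
CIP: F = S · (grow THB)/(grow ILS) = 8.4922 × 1.033600/1.0412667 = 8.429673 THB per ILS.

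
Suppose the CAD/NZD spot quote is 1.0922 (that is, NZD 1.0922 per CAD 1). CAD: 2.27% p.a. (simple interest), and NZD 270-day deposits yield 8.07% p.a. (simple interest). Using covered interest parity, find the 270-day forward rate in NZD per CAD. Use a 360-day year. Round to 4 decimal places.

1.1389

T = 270/360 years.
Growth of 1 NZD over T: 1 + 0.0807×270/360 = 1.060525.
CAD growth factor: 1 + 0.0227×270/360 = 1.017025.
So F = 1.0922 × 1.060525 / 1.017025 = 1.138915 (NZD/CAD).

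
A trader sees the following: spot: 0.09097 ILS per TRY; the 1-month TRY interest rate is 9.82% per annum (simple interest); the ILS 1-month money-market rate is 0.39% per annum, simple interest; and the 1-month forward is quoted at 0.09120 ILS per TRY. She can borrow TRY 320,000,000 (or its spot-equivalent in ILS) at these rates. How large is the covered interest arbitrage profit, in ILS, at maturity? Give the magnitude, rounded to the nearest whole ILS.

ILS 302,962

T = 1/12 years.
Route A — deposit TRY, sell forward: 320,000,000 × 1.0081833333 × 0.09120 = ILS 29,422,822.40.
Route B — convert at spot, deposit ILS: 320,000,000 × 0.09097 × 1.000325 = ILS 29,119,860.88.
The quoted forward overvalues TRY, so borrow ILS, buy TRY at spot, deposit the TRY at 9.82%, and sell the proceeds forward at 0.09120.
Arbitrage profit = |29,422,822.40 − 29,119,860.88| = ILS 302,962.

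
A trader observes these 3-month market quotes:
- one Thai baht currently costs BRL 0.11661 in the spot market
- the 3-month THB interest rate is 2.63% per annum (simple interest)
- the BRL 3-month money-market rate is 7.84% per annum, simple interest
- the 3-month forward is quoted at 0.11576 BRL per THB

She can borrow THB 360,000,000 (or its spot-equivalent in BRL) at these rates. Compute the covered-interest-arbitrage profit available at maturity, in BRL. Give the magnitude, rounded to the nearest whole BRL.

BRL 854,796

T = 3/12 years.
Route A — deposit THB, sell forward: 360,000,000 × 1.006575 × 0.11576 = BRL 41,947,603.92.
Route B — convert at spot, deposit BRL: 360,000,000 × 0.11661 × 1.019600 = BRL 42,802,400.16.
The quoted forward undervalues THB, so borrow THB, convert to BRL at spot, deposit the BRL at 7.84%, and buy THB forward at 0.11576 to cover the loan.
Profit = 42,802,400.16 − 41,947,603.92 = BRL 854,796.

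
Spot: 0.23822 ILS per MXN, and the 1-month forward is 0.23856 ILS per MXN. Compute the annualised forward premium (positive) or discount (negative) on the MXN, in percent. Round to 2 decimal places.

+1.71%

T = 1/12 years.
MXN trades forward at +0.14273% vs spot over the period.
Per annum: 0.0014273 / (1/12) = 0.017128 = 1.71%.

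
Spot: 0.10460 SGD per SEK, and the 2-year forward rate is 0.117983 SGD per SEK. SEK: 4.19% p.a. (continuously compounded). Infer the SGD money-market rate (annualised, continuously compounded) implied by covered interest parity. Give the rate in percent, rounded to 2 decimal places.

10.21%

T = 2 years.
CIP gives F = S · g_SGD/g_SEK, so g_SGD/g_SEK = 0.117983/0.1046 = 1.1279446.
SEK growth factor: e^(0.0419×2) = 1.0874114.
Hence g_SGD = 1.2265398.
Take logs: ln 1.2265398 / 2 = 0.102099, so 10.21%.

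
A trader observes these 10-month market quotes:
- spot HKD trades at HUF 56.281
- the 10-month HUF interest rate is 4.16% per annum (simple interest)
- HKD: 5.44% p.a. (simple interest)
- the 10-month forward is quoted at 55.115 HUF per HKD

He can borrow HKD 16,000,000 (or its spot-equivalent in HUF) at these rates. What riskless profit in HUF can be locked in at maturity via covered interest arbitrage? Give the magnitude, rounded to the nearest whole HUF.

T = 10/12 years.
Route A — deposit HKD, sell forward: 16,000,000 × 1.04533333333 × 55.115 = HUF 921,816,746.66.
Route B — convert at spot, deposit HUF: 16,000,000 × 56.281 × 1.03466666667 = HUF 931,713,194.67.
The quoted forward undervalues HKD, so borrow HKD, convert to HUF at spot, deposit the HUF at 4.16%, and buy HKD forward at 55.115 to cover the loan.
Arbitrage profit = |921,816,746.66 − 931,713,194.67| = HUF 9,896,448.

HUF 9,896,448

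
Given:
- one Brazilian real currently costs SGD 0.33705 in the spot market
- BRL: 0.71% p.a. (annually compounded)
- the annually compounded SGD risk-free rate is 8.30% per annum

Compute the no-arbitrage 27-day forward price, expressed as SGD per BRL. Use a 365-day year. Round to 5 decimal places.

T = 27/365 years.
Growth of 1 SGD over T: (1 + 0.0830)^(27/365) = 1.0059156.
BRL accumulates by (1 + 0.0071)^(27/365) = 1.0005235.
Forward (SGD per BRL) = 0.33705 × 1.0059156 / 1.0005235 = 0.3388665.

0.33887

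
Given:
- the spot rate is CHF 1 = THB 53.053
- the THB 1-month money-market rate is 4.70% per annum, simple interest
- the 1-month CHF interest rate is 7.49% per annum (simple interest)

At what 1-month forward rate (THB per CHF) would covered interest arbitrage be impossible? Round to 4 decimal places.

52.9304

T = 1/12 years.
Growth of 1 THB over T: 1 + 0.0470×1/12 = 1.00391667.
CHF accumulates by 1 + 0.0749×1/12 = 1.00624167.
CIP: F = S · (grow THB)/(grow CHF) = 53.053 × 1.00391667/1.00624167 = 52.930417 THB per CHF.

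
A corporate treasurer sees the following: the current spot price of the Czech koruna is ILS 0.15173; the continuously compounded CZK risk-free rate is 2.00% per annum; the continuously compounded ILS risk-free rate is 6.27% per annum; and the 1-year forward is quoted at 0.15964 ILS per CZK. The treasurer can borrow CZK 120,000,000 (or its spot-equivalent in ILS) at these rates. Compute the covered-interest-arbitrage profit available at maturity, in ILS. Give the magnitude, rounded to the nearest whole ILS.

T = 1 year.
Route A — deposit CZK, sell forward: 120,000,000 × 1.02020134 × 0.15964 = ILS 19,543,793.03.
Route B — convert at spot, deposit ILS: 120,000,000 × 0.15173 × 1.0647073791 = ILS 19,385,766.08.
The quoted forward overvalues CZK, so borrow ILS, buy CZK at spot, deposit the CZK at 2.00%, and sell the proceeds forward at 0.15964.
Profit = 19,543,793.03 − 19,385,766.08 = ILS 158,027.

ILS 158,027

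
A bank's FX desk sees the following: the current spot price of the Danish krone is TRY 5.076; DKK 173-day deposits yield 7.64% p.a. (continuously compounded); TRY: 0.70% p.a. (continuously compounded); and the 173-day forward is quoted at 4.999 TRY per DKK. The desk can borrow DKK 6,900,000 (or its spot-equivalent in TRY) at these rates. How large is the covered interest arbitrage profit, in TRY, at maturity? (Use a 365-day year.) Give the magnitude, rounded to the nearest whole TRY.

T = 173/365 years.
Keep in DKK, deliver into the forward: 6,900,000·1.0368751295·4.999 = TRY 35,765,037.53.
Swap to TRY now, deposit: 6,900,000·5.076·1.0033233182 = TRY 35,140,797.23.
The quoted forward overvalues DKK, so borrow TRY, buy DKK at spot, deposit the DKK at 7.64%, and sell the proceeds forward at 4.999.
The gap between the two covered legs is TRY 624,240.

TRY 624,240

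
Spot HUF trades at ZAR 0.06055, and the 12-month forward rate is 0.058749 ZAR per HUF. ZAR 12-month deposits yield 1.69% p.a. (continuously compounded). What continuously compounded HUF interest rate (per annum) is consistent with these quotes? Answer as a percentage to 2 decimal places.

4.71%

T = 1 year.
CIP gives F = S · g_ZAR/g_HUF, so g_ZAR/g_HUF = 0.058749/0.06055 = 0.9702560.
The ZAR side grows by e^(0.0169×1) = 1.0170436.
Hence g_HUF = 1.0482219.
r = ln(1.0482219)/1 = 0.047095 → 4.71%.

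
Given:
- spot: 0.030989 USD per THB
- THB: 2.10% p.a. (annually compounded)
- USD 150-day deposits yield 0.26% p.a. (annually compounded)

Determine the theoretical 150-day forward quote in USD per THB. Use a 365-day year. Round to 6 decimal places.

T = 150/365 years.
Growth of 1 USD over T: (1 + 0.0026)^(150/365) = 1.0010677.
THB growth factor: (1 + 0.0210)^(150/365) = 1.0085773.
Forward (USD per THB) = 0.030989 × 1.0010677 / 1.0085773 = 0.03075826.

0.030758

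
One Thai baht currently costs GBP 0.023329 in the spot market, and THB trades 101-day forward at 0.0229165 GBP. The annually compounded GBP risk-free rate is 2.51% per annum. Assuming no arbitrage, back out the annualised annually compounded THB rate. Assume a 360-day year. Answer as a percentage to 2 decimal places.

9.24%

T = 101/360 years.
CIP gives F = S · g_GBP/g_THB, so g_GBP/g_THB = 0.0229165/0.023329 = 0.9823181.
GBP growth factor: (1 + 0.0251)^(101/360) = 1.0069793.
Hence g_THB = 1.0251051.
Annualise: 1.0251051^(360/101) − 1 = 0.092402 = 9.24%.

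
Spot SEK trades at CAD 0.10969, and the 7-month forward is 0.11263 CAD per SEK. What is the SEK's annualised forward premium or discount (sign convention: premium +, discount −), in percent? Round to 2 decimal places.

T = 7/12 years.
SEK trades forward at +2.68028% vs spot over the period.
Per annum: 0.0268028 / (7/12) = 0.045948 = 4.59%.

+4.59%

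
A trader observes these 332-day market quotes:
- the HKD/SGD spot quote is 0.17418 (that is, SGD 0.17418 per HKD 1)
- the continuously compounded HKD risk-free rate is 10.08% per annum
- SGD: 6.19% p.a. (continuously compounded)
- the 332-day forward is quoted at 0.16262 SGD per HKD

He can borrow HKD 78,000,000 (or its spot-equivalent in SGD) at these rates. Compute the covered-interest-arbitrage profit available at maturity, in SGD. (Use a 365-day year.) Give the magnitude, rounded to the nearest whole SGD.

SGD 470,599

T = 332/365 years.
Invest the HKD and cover forward: 78,000,000 × 1.0960212482 × 0.16262 = SGD 13,902,328.08.
Convert at spot and invest in SGD: 78,000,000 × 0.17418 × 1.0579187786 = SGD 14,372,926.84.
The quoted forward undervalues HKD, so borrow HKD, convert to SGD at spot, deposit the SGD at 6.19%, and buy HKD forward at 0.16262 to cover the loan.
Profit = 14,372,926.84 − 13,902,328.08 = SGD 470,599.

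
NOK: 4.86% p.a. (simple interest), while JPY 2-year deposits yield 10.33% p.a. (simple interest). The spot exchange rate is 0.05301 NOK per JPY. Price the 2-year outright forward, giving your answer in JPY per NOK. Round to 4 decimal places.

20.7453

T = 2 years.
NOK accumulates by 1 + 0.0486×2 = 1.097200.
JPY accumulates by 1 + 0.1033×2 = 1.206600.
Forward (NOK per JPY) = 0.05301 × 1.097200 / 1.206600 = 0.048203690.
Invert for JPY per NOK: 1 / 0.048203690 = 20.7453.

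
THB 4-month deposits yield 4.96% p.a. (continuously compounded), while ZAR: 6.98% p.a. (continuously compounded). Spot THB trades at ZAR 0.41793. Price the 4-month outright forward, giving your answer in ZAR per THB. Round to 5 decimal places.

T = 4/12 years.
Growth of 1 ZAR over T: e^(0.0698×4/12) = 1.0235394.
THB growth factor: e^(0.0496×4/12) = 1.0166708.
Forward (ZAR per THB) = 0.41793 × 1.0235394 / 1.0166708 = 0.4207535.

0.42075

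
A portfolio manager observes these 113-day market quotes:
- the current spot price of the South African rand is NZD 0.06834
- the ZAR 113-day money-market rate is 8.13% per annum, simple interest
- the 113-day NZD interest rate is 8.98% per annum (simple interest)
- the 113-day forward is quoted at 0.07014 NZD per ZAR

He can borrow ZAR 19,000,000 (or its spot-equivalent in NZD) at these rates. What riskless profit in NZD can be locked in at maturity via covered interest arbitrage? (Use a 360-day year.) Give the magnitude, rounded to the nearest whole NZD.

T = 113/360 years.
Keep in ZAR, deliver into the forward: 19,000,000·1.025519167·0.07014 = NZD 1,366,668.37.
Swap to NZD now, deposit: 19,000,000·0.06834·1.028187222 = NZD 1,335,059.98.
The quoted forward overvalues ZAR, so borrow NZD, buy ZAR at spot, deposit the ZAR at 8.13%, and sell the proceeds forward at 0.07014.
Arbitrage profit = |1,366,668.37 − 1,335,059.98| = NZD 31,608.

NZD 31,608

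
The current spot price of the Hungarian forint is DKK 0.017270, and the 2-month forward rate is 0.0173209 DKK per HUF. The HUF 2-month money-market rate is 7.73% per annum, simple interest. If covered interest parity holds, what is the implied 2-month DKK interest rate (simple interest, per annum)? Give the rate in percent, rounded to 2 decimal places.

9.52%

T = 2/12 years.
By CIP, F/S equals the DKK-to-HUF growth ratio: 0.0173209/0.01727 = 1.0029473.
The HUF side grows by 1 + 0.0773×2/12 = 1.0128833.
That pins the DKK growth at 1.0158686.
(1.0158686 − 1)/T = 0.095212, i.e. 9.52%.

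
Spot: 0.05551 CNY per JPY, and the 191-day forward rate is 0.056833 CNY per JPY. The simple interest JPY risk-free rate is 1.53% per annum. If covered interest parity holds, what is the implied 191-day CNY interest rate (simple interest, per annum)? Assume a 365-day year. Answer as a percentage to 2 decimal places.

T = 191/365 years.
CIP gives F = S · g_CNY/g_JPY, so g_CNY/g_JPY = 0.056833/0.05551 = 1.0238335.
JPY growth factor: 1 + 0.0153×191/365 = 1.0080063.
That pins the CNY growth at 1.0320306.
r = (1.0320306 − 1)/(191/365) = 0.061210 → 6.12%.

6.12%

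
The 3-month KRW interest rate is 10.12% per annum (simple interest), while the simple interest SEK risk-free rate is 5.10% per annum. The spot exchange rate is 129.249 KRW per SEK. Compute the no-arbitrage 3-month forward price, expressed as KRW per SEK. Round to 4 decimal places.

T = 3/12 years.
KRW accumulates by 1 + 0.1012×3/12 = 1.025300.
SEK accumulates by 1 + 0.0510×3/12 = 1.012750.
CIP: F = S · (grow KRW)/(grow SEK) = 129.249 × 1.025300/1.012750 = 130.850654 KRW per SEK.

130.8507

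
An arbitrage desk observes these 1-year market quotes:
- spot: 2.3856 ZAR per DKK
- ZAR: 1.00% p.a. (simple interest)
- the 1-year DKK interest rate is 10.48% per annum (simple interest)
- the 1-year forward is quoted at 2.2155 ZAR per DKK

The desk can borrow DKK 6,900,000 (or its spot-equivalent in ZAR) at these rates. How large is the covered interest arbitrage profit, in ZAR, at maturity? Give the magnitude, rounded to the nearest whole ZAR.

ZAR 263,776

T = 1 year.
Invest the DKK and cover forward: 6,900,000 × 1.104800 × 2.2155 = ZAR 16,889,022.36.
Convert at spot and invest in ZAR: 6,900,000 × 2.3856 × 1.010000 = ZAR 16,625,246.40.
The quoted forward overvalues DKK, so borrow ZAR, buy DKK at spot, deposit the DKK at 10.48%, and sell the proceeds forward at 2.2155.
The gap between the two covered legs is ZAR 263,776.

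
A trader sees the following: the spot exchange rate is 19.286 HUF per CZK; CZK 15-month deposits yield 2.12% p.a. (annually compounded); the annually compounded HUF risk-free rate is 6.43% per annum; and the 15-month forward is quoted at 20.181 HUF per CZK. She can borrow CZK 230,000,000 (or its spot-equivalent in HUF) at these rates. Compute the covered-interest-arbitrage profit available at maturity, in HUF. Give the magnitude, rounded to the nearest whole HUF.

HUF 30,169,140

T = 15/12 years.
Invest the CZK and cover forward: 230,000,000 × 1.02656985622 × 20.181 = HUF 4,764,957,441.73.
Convert at spot and invest in HUF: 230,000,000 × 19.286 × 1.081010911587 = HUF 4,795,126,581.40.
The quoted forward undervalues CZK, so borrow CZK, convert to HUF at spot, deposit the HUF at 6.43%, and buy CZK forward at 20.181 to cover the loan.
The gap between the two covered legs is HUF 30,169,140.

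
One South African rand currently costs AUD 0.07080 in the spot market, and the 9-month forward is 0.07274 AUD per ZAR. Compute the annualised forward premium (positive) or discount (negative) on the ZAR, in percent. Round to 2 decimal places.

T = 9/12 years.
Period premium: (0.07274 − 0.0708)/0.0708 = 0.0274011.
×(1/T) gives 3.65% p.a.

+3.65%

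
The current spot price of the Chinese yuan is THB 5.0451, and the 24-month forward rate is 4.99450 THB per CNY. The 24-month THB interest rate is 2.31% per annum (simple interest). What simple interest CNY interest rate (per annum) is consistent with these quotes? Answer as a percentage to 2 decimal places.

T = 2 years.
F/S = 4.9945/5.0451 = 0.9899705 = (growth of THB) / (growth of CNY).
The THB side grows by 1 + 0.0231×2 = 1.046200.
So the CNY growth factor = 1.0567992.
(1.0567992 − 1)/T = 0.028400, i.e. 2.84%.

2.84%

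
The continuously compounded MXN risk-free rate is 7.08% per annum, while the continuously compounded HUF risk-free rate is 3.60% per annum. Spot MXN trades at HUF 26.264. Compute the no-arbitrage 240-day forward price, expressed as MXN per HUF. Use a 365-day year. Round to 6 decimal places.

0.038956

T = 240/365 years.
HUF accumulates by e^(0.0360×240/365) = 1.0239536.
MXN accumulates by e^(0.0708×240/365) = 1.047654.
Forward (HUF per MXN) = 26.264 × 1.0239536 / 1.047654 = 25.66985.
Quoted the other way: 1/25.66985 = 0.038956 MXN per HUF.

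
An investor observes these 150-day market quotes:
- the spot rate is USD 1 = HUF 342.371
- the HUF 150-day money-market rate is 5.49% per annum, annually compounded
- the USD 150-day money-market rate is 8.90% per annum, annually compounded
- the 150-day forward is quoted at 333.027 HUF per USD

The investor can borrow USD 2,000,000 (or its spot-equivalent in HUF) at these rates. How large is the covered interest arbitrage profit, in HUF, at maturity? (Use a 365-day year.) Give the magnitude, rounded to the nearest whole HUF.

T = 150/365 years.
Invest the USD and cover forward: 2,000,000 × 1.03565936554 × 333.027 = HUF 689,805,063.06.
Convert at spot and invest in HUF: 2,000,000 × 342.371 × 1.02220708617 = HUF 699,948,124.60.
The quoted forward undervalues USD, so borrow USD, convert to HUF at spot, deposit the HUF at 5.49%, and buy USD forward at 333.027 to cover the loan.
Profit = 699,948,124.60 − 689,805,063.06 = HUF 10,143,062.

HUF 10,143,062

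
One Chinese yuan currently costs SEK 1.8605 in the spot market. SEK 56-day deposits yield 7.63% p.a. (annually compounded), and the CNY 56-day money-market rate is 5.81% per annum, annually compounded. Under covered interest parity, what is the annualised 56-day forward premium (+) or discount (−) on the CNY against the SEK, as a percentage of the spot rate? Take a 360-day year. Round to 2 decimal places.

+1.71%

T = 56/360 years.
CIP forward (SEK per CNY) = 1.8605 × 1.0115035/1.0088237 = 1.8654422.
Annualised premium = (F − S)/S × (1/T) = (1.8654422 − 1.8605)/1.8605 ÷ (56/360) = 1.71%.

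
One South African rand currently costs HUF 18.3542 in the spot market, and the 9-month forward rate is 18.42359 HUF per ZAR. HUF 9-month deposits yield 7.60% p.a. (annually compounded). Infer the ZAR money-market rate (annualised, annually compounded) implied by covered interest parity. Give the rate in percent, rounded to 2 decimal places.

T = 9/12 years.
By CIP, F/S equals the HUF-to-ZAR growth ratio: 18.42359/18.3542 = 1.0037806.
HUF growth factor: (1 + 0.0760)^(9/12) = 1.0564749.
So the ZAR growth factor = 1.0524958.
r = 1.0524958^(12/9) − 1 = 0.070600 → 7.06%.

7.06%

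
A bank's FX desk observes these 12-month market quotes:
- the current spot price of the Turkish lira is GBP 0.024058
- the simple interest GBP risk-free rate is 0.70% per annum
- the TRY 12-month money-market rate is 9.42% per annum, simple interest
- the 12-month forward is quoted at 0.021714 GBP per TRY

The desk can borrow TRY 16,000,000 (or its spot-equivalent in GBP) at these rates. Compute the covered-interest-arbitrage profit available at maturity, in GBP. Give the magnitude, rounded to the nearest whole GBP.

T = 1 year.
Route A — deposit TRY, sell forward: 16,000,000 × 1.094200 × 0.021714 = GBP 380,151.34.
Route B — convert at spot, deposit GBP: 16,000,000 × 0.024058 × 1.007000 = GBP 387,622.50.
The quoted forward undervalues TRY, so borrow TRY, convert to GBP at spot, deposit the GBP at 0.70%, and buy TRY forward at 0.021714 to cover the loan.
Arbitrage profit = |380,151.34 − 387,622.50| = GBP 7,471.

GBP 7,471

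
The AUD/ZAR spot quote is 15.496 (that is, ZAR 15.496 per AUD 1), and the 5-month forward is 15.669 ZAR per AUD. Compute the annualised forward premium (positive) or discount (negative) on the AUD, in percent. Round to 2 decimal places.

+2.68%

T = 5/12 years.
(F − S)/S = (15.669 − 15.496)/15.496 = 0.0111642.
Annualise by dividing by T: 0.0111642 / (5/12) = 0.026794 → 2.68%.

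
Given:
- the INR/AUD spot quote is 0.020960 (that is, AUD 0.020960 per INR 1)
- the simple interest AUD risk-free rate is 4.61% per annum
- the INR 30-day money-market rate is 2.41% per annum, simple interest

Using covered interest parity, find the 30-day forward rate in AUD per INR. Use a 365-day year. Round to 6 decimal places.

T = 30/365 years.
Growth of 1 AUD over T: 1 + 0.0461×30/365 = 1.003789.
Growth of 1 INR over T: 1 + 0.0241×30/365 = 1.0019808.
Forward (AUD per INR) = 0.02096 × 1.003789 / 1.0019808 = 0.02099782.

0.020998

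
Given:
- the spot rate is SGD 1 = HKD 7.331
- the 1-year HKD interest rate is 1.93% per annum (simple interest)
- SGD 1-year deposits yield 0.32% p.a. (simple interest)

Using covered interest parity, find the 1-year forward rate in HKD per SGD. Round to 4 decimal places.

T = 1 year.
HKD accumulates by 1 + 0.0193×1 = 1.019300.
Growth of 1 SGD over T: 1 + 0.0032×1 = 1.003200.
CIP: F = S · (grow HKD)/(grow SGD) = 7.331 × 1.019300/1.003200 = 7.448653 HKD per SGD.

7.4487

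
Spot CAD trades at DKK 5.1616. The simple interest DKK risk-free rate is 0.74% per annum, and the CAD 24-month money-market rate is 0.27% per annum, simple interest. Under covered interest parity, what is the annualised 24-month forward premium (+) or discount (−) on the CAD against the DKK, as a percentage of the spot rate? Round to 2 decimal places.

T = 2 years.
F = S · g_DKK/g_CAD = 5.1616 × 1.014800/1.005400 = 5.2098584.
(F − S)/S ÷ T = (5.2098584 − 5.1616)/5.1616/2 = 0.004675 → 0.47%.

+0.47%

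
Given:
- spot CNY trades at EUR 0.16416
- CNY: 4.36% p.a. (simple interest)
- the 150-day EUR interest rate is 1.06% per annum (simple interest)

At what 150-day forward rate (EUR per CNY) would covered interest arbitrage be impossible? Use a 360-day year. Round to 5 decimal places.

T = 150/360 years.
Growth of 1 EUR over T: 1 + 0.0106×150/360 = 1.0044167.
CNY accumulates by 1 + 0.0436×150/360 = 1.0181667.
Forward (EUR per CNY) = 0.16416 × 1.0044167 / 1.0181667 = 0.1619431.

0.16194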